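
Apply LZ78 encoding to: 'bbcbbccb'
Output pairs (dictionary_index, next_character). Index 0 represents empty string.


LZ78 encoding steps:
Dictionary: {0: ''}
Step 1: w='' (idx 0), next='b' -> output (0, 'b'), add 'b' as idx 1
Step 2: w='b' (idx 1), next='c' -> output (1, 'c'), add 'bc' as idx 2
Step 3: w='b' (idx 1), next='b' -> output (1, 'b'), add 'bb' as idx 3
Step 4: w='' (idx 0), next='c' -> output (0, 'c'), add 'c' as idx 4
Step 5: w='c' (idx 4), next='b' -> output (4, 'b'), add 'cb' as idx 5


Encoded: [(0, 'b'), (1, 'c'), (1, 'b'), (0, 'c'), (4, 'b')]


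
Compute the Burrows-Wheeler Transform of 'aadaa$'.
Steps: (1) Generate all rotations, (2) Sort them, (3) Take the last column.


Rotations (sorted):
  0: $aadaa -> last char: a
  1: a$aada -> last char: a
  2: aa$aad -> last char: d
  3: aadaa$ -> last char: $
  4: adaa$a -> last char: a
  5: daa$aa -> last char: a


BWT = aad$aa


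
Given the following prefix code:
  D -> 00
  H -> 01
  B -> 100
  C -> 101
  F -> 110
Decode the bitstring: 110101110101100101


Decoding step by step:
Bits 110 -> F
Bits 101 -> C
Bits 110 -> F
Bits 101 -> C
Bits 100 -> B
Bits 101 -> C


Decoded message: FCFCBC


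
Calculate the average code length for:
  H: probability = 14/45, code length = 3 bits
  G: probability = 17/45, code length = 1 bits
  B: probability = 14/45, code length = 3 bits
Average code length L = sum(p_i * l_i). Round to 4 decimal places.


Weighted contributions p_i * l_i:
  H: (14/45) * 3 = 42/45
  G: (17/45) * 1 = 17/45
  B: (14/45) * 3 = 42/45
Sum = (42 + 17 + 42)/45 = 101/45

L = 101/45 = 2.2444 bits/symbol


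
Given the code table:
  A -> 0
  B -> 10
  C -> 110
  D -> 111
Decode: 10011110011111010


Decoding:
10 -> B
0 -> A
111 -> D
10 -> B
0 -> A
111 -> D
110 -> C
10 -> B


Result: BADBADCB


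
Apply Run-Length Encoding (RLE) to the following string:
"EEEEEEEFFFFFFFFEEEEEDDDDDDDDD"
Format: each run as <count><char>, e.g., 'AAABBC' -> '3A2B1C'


Scanning runs left to right:
  i=0: run of 'E' x 7 -> '7E'
  i=7: run of 'F' x 8 -> '8F'
  i=15: run of 'E' x 5 -> '5E'
  i=20: run of 'D' x 9 -> '9D'

RLE = 7E8F5E9D


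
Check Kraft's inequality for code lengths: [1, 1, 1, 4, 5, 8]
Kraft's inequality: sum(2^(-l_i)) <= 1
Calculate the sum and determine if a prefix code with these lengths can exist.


Sum = 2^(-1) + 2^(-1) + 2^(-1) + 2^(-4) + 2^(-5) + 2^(-8)
    = 0.5 + 0.5 + 0.5 + 0.0625 + 0.03125 + 0.00390625
    = 409/256 = 1.59765625
Since 1.59765625 > 1, Kraft's inequality is NOT satisfied.
A prefix code with these lengths CANNOT exist.

Kraft sum = 1.59765625. Not satisfied.


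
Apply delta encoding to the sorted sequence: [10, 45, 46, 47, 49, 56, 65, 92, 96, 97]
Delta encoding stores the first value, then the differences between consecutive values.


First value: 10
Deltas:
  45 - 10 = 35
  46 - 45 = 1
  47 - 46 = 1
  49 - 47 = 2
  56 - 49 = 7
  65 - 56 = 9
  92 - 65 = 27
  96 - 92 = 4
  97 - 96 = 1


Delta encoded: [10, 35, 1, 1, 2, 7, 9, 27, 4, 1]


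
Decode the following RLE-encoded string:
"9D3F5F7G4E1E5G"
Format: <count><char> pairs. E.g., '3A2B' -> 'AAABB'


Expanding each <count><char> pair:
  9D -> 'DDDDDDDDD'
  3F -> 'FFF'
  5F -> 'FFFFF'
  7G -> 'GGGGGGG'
  4E -> 'EEEE'
  1E -> 'E'
  5G -> 'GGGGG'

Decoded = DDDDDDDDDFFFFFFFFGGGGGGGEEEEEGGGGG


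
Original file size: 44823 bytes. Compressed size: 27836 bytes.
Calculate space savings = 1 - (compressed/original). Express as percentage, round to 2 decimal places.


ratio = compressed/original = 27836/44823 = 0.62102
savings = 1 - ratio = 1 - 0.62102 = 0.37898
as a percentage: 0.37898 * 100 = 37.9%

Space savings = 1 - 27836/44823 = 37.9%


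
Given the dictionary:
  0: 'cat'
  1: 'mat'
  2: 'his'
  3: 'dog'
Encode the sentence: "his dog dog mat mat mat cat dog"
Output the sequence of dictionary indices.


Look up each word in the dictionary:
  'his' -> 2
  'dog' -> 3
  'dog' -> 3
  'mat' -> 1
  'mat' -> 1
  'mat' -> 1
  'cat' -> 0
  'dog' -> 3

Encoded: [2, 3, 3, 1, 1, 1, 0, 3]


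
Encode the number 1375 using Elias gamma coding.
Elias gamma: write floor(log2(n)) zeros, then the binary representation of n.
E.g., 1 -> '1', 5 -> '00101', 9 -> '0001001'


num_bits = floor(log2(1375)) + 1 = 11
leading_zeros = num_bits - 1 = 10
binary(1375) = 10101011111

Elias gamma(1375) = '0000000000' + '10101011111' = 000000000010101011111 (21 bits)


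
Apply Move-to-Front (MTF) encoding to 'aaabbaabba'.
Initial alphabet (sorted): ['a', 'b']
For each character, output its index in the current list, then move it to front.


MTF encoding:
'a': index 0 in ['a', 'b'] -> ['a', 'b']
'a': index 0 in ['a', 'b'] -> ['a', 'b']
'a': index 0 in ['a', 'b'] -> ['a', 'b']
'b': index 1 in ['a', 'b'] -> ['b', 'a']
'b': index 0 in ['b', 'a'] -> ['b', 'a']
'a': index 1 in ['b', 'a'] -> ['a', 'b']
'a': index 0 in ['a', 'b'] -> ['a', 'b']
'b': index 1 in ['a', 'b'] -> ['b', 'a']
'b': index 0 in ['b', 'a'] -> ['b', 'a']
'a': index 1 in ['b', 'a'] -> ['a', 'b']


Output: [0, 0, 0, 1, 0, 1, 0, 1, 0, 1]


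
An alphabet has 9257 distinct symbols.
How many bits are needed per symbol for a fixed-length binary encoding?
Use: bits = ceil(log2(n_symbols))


log2(9257) = 13.1763
Bracket: 2^13 = 8192 < 9257 <= 2^14 = 16384
So ceil(log2(9257)) = 14

bits = ceil(log2(9257)) = ceil(13.1763) = 14 bits


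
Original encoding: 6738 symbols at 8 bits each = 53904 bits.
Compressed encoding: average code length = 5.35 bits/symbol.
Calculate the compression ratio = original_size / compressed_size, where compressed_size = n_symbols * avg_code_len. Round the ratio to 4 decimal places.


original_size = n_symbols * orig_bits = 6738 * 8 = 53904 bits
compressed_size = n_symbols * avg_code_len = 6738 * 5.35 = 36048.3 bits
ratio = original_size / compressed_size = 53904 / 36048.3 = 1.4953

Compression ratio = 1.4953


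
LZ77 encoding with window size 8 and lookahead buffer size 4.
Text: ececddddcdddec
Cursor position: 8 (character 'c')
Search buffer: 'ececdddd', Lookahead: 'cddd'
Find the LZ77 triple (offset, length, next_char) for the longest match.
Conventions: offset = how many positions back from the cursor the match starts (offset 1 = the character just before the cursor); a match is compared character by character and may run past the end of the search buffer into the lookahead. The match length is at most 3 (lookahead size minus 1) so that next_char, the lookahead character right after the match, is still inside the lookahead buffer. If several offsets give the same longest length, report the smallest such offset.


Try each offset into the search buffer:
  offset=1 (pos 7, char 'd'): match length 0
  offset=2 (pos 6, char 'd'): match length 0
  offset=3 (pos 5, char 'd'): match length 0
  offset=4 (pos 4, char 'd'): match length 0
  offset=5 (pos 3, char 'c'): match length 3
  offset=6 (pos 2, char 'e'): match length 0
  offset=7 (pos 1, char 'c'): match length 1
  offset=8 (pos 0, char 'e'): match length 0
Longest match has length 3 at offset 5.
next_char = character at position 8 + 3 = 11 -> 'd'

Best match: offset=5, length=3 (matching 'cdd' starting at position 3)
LZ77 triple: (5, 3, 'd')


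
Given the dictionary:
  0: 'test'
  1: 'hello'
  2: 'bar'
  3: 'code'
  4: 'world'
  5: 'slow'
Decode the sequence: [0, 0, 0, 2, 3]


Look up each index in the dictionary:
  0 -> 'test'
  0 -> 'test'
  0 -> 'test'
  2 -> 'bar'
  3 -> 'code'

Decoded: "test test test bar code"


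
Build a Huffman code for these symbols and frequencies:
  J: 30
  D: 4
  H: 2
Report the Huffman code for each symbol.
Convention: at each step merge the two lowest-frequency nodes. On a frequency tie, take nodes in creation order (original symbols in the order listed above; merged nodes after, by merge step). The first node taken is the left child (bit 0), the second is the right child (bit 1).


Huffman tree construction:
Step 1: Merge H(2) + D(4) = 6
Step 2: Merge (H+D)(6) + J(30) = 36
Read each symbol's code off the tree from the root (left child = 0, right child = 1).

Codes:
  J: 1 (length 1)
  D: 01 (length 2)
  H: 00 (length 2)
Average code length: 42/36 = 1.1667 bits/symbol


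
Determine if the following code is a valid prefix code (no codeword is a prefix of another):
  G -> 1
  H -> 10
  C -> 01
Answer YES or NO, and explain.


Checking each pair (does one codeword prefix another?):
  G='1' vs H='10': prefix -- VIOLATION

NO -- this is NOT a valid prefix code. G (1) is a prefix of H (10).


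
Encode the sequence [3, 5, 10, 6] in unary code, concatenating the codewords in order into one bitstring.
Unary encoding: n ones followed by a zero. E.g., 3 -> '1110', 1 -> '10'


Encode each number as n ones followed by a terminating 0:
  3 -> 1110 (4 bits)
  5 -> 111110 (6 bits)
  10 -> 11111111110 (11 bits)
  6 -> 1111110 (7 bits)
Total length = 4 + 6 + 11 + 7 = 28 bits.

Unary([3, 5, 10, 6]) = 1110111110111111111101111110 (28 bits)


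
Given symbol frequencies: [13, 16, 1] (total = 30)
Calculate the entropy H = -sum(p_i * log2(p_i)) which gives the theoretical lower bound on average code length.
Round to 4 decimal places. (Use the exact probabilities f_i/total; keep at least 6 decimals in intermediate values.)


Per-symbol terms -p_i * log2(p_i) with p_i = f_i/30:
  p = 13/30 = 0.433333: log2(p) = -1.206451, -p*log2(p) = 0.522795
  p = 16/30 = 0.533333: log2(p) = -0.906891, -p*log2(p) = 0.483675
  p = 1/30 = 0.033333: log2(p) = -4.906891, -p*log2(p) = 0.163563
H = 0.522795 + 0.483675 + 0.163563 = 1.170033

H = 1.17 bits/symbol


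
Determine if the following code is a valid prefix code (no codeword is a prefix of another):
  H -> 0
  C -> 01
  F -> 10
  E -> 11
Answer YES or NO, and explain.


Checking each pair (does one codeword prefix another?):
  H='0' vs C='01': prefix -- VIOLATION

NO -- this is NOT a valid prefix code. H (0) is a prefix of C (01).


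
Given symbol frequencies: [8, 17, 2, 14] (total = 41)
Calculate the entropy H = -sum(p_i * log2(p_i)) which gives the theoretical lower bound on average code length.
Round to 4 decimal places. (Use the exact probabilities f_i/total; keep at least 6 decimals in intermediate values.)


Per-symbol terms -p_i * log2(p_i) with p_i = f_i/41:
  p = 8/41 = 0.195122: log2(p) = -2.357552, -p*log2(p) = 0.460010
  p = 17/41 = 0.414634: log2(p) = -1.270089, -p*log2(p) = 0.526622
  p = 2/41 = 0.048780: log2(p) = -4.357552, -p*log2(p) = 0.212564
  p = 14/41 = 0.341463: log2(p) = -1.550197, -p*log2(p) = 0.529336
H = 0.460010 + 0.526622 + 0.212564 + 0.529336 = 1.728532

H = 1.7285 bits/symbol


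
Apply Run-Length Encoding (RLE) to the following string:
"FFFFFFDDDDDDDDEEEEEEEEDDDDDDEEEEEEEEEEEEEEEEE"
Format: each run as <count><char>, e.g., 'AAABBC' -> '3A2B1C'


Scanning runs left to right:
  i=0: run of 'F' x 6 -> '6F'
  i=6: run of 'D' x 8 -> '8D'
  i=14: run of 'E' x 8 -> '8E'
  i=22: run of 'D' x 6 -> '6D'
  i=28: run of 'E' x 17 -> '17E'

RLE = 6F8D8E6D17E


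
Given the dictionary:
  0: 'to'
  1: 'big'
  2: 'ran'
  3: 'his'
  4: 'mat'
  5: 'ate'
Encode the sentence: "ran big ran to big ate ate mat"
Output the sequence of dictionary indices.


Look up each word in the dictionary:
  'ran' -> 2
  'big' -> 1
  'ran' -> 2
  'to' -> 0
  'big' -> 1
  'ate' -> 5
  'ate' -> 5
  'mat' -> 4

Encoded: [2, 1, 2, 0, 1, 5, 5, 4]


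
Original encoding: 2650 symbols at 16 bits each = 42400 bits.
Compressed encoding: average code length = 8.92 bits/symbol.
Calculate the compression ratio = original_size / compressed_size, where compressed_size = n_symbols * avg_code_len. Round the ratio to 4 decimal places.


original_size = n_symbols * orig_bits = 2650 * 16 = 42400 bits
compressed_size = n_symbols * avg_code_len = 2650 * 8.92 = 23638.0 bits
ratio = original_size / compressed_size = 42400 / 23638.0 = 1.7937

Compression ratio = 1.7937


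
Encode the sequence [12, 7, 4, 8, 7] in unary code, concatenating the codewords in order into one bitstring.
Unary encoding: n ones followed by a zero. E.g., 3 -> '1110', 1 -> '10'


Encode each number as n ones followed by a terminating 0:
  12 -> 1111111111110 (13 bits)
  7 -> 11111110 (8 bits)
  4 -> 11110 (5 bits)
  8 -> 111111110 (9 bits)
  7 -> 11111110 (8 bits)
Total length = 13 + 8 + 5 + 9 + 8 = 43 bits.

Unary([12, 7, 4, 8, 7]) = 1111111111110111111101111011111111011111110 (43 bits)


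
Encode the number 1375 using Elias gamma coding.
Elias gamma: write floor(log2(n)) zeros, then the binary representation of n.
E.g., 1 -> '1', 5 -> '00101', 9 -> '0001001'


num_bits = floor(log2(1375)) + 1 = 11
leading_zeros = num_bits - 1 = 10
binary(1375) = 10101011111

Elias gamma(1375) = '0000000000' + '10101011111' = 000000000010101011111 (21 bits)


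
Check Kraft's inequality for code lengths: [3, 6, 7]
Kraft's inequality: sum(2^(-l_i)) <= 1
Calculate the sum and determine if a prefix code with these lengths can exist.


Sum = 2^(-3) + 2^(-6) + 2^(-7)
    = 0.125 + 0.015625 + 0.0078125
    = 19/128 = 0.1484375
Since 0.1484375 <= 1, Kraft's inequality IS satisfied.
A prefix code with these lengths CAN exist.

Kraft sum = 0.1484375. Satisfied.


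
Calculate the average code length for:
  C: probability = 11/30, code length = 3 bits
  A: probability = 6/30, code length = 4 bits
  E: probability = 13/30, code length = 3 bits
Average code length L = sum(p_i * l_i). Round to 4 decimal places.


Weighted contributions p_i * l_i:
  C: (11/30) * 3 = 33/30
  A: (6/30) * 4 = 24/30
  E: (13/30) * 3 = 39/30
Sum = (33 + 24 + 39)/30 = 96/30

L = 96/30 = 3.2000 bits/symbol


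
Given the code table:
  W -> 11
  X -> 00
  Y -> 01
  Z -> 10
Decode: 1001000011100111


Decoding:
10 -> Z
01 -> Y
00 -> X
00 -> X
11 -> W
10 -> Z
01 -> Y
11 -> W


Result: ZYXXWZYW


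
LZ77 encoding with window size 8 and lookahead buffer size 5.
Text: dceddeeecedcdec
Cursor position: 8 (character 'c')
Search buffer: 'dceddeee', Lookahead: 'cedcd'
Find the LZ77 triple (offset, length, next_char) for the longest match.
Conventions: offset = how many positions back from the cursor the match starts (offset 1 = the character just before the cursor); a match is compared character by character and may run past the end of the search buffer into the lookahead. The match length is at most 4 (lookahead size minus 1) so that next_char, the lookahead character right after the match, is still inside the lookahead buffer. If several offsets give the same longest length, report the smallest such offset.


Try each offset into the search buffer:
  offset=1 (pos 7, char 'e'): match length 0
  offset=2 (pos 6, char 'e'): match length 0
  offset=3 (pos 5, char 'e'): match length 0
  offset=4 (pos 4, char 'd'): match length 0
  offset=5 (pos 3, char 'd'): match length 0
  offset=6 (pos 2, char 'e'): match length 0
  offset=7 (pos 1, char 'c'): match length 3
  offset=8 (pos 0, char 'd'): match length 0
Longest match has length 3 at offset 7.
next_char = character at position 8 + 3 = 11 -> 'c'

Best match: offset=7, length=3 (matching 'ced' starting at position 1)
LZ77 triple: (7, 3, 'c')


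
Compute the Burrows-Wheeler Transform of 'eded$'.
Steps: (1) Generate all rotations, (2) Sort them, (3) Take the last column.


Rotations (sorted):
  0: $eded -> last char: d
  1: d$ede -> last char: e
  2: ded$e -> last char: e
  3: ed$ed -> last char: d
  4: eded$ -> last char: $


BWT = deed$


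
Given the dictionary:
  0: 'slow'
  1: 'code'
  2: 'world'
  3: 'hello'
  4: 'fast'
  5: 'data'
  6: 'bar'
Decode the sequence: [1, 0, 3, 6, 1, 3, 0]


Look up each index in the dictionary:
  1 -> 'code'
  0 -> 'slow'
  3 -> 'hello'
  6 -> 'bar'
  1 -> 'code'
  3 -> 'hello'
  0 -> 'slow'

Decoded: "code slow hello bar code hello slow"


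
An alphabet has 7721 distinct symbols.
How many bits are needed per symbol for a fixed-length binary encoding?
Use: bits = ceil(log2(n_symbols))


log2(7721) = 12.9146
Bracket: 2^12 = 4096 < 7721 <= 2^13 = 8192
So ceil(log2(7721)) = 13

bits = ceil(log2(7721)) = ceil(12.9146) = 13 bits


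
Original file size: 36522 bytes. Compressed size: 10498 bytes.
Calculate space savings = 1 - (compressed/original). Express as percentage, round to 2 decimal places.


ratio = compressed/original = 10498/36522 = 0.287443
savings = 1 - ratio = 1 - 0.287443 = 0.712557
as a percentage: 0.712557 * 100 = 71.26%

Space savings = 1 - 10498/36522 = 71.26%


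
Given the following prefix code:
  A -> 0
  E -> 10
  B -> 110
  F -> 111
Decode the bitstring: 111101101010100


Decoding step by step:
Bits 111 -> F
Bits 10 -> E
Bits 110 -> B
Bits 10 -> E
Bits 10 -> E
Bits 10 -> E
Bits 0 -> A


Decoded message: FEBEEEA


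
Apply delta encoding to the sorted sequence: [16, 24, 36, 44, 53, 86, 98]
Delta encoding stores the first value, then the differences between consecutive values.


First value: 16
Deltas:
  24 - 16 = 8
  36 - 24 = 12
  44 - 36 = 8
  53 - 44 = 9
  86 - 53 = 33
  98 - 86 = 12


Delta encoded: [16, 8, 12, 8, 9, 33, 12]


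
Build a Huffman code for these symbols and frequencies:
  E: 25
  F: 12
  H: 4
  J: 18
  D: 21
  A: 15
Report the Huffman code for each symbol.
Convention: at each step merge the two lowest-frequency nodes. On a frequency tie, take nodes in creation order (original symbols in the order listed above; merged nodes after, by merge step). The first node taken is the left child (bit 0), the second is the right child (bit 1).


Huffman tree construction:
Step 1: Merge H(4) + F(12) = 16
Step 2: Merge A(15) + (H+F)(16) = 31
Step 3: Merge J(18) + D(21) = 39
Step 4: Merge E(25) + (A+(H+F))(31) = 56
Step 5: Merge (J+D)(39) + (E+(A+(H+F)))(56) = 95
Read each symbol's code off the tree from the root (left child = 0, right child = 1).

Codes:
  E: 10 (length 2)
  F: 1111 (length 4)
  H: 1110 (length 4)
  J: 00 (length 2)
  D: 01 (length 2)
  A: 110 (length 3)
Average code length: 237/95 = 2.4947 bits/symbol


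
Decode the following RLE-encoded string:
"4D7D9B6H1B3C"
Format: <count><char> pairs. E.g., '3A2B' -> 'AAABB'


Expanding each <count><char> pair:
  4D -> 'DDDD'
  7D -> 'DDDDDDD'
  9B -> 'BBBBBBBBB'
  6H -> 'HHHHHH'
  1B -> 'B'
  3C -> 'CCC'

Decoded = DDDDDDDDDDDBBBBBBBBBHHHHHHBCCC


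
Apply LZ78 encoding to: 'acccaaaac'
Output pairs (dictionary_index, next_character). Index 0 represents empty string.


LZ78 encoding steps:
Dictionary: {0: ''}
Step 1: w='' (idx 0), next='a' -> output (0, 'a'), add 'a' as idx 1
Step 2: w='' (idx 0), next='c' -> output (0, 'c'), add 'c' as idx 2
Step 3: w='c' (idx 2), next='c' -> output (2, 'c'), add 'cc' as idx 3
Step 4: w='a' (idx 1), next='a' -> output (1, 'a'), add 'aa' as idx 4
Step 5: w='aa' (idx 4), next='c' -> output (4, 'c'), add 'aac' as idx 5


Encoded: [(0, 'a'), (0, 'c'), (2, 'c'), (1, 'a'), (4, 'c')]


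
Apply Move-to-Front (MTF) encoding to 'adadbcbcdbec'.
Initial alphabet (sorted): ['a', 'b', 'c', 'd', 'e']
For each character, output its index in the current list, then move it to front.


MTF encoding:
'a': index 0 in ['a', 'b', 'c', 'd', 'e'] -> ['a', 'b', 'c', 'd', 'e']
'd': index 3 in ['a', 'b', 'c', 'd', 'e'] -> ['d', 'a', 'b', 'c', 'e']
'a': index 1 in ['d', 'a', 'b', 'c', 'e'] -> ['a', 'd', 'b', 'c', 'e']
'd': index 1 in ['a', 'd', 'b', 'c', 'e'] -> ['d', 'a', 'b', 'c', 'e']
'b': index 2 in ['d', 'a', 'b', 'c', 'e'] -> ['b', 'd', 'a', 'c', 'e']
'c': index 3 in ['b', 'd', 'a', 'c', 'e'] -> ['c', 'b', 'd', 'a', 'e']
'b': index 1 in ['c', 'b', 'd', 'a', 'e'] -> ['b', 'c', 'd', 'a', 'e']
'c': index 1 in ['b', 'c', 'd', 'a', 'e'] -> ['c', 'b', 'd', 'a', 'e']
'd': index 2 in ['c', 'b', 'd', 'a', 'e'] -> ['d', 'c', 'b', 'a', 'e']
'b': index 2 in ['d', 'c', 'b', 'a', 'e'] -> ['b', 'd', 'c', 'a', 'e']
'e': index 4 in ['b', 'd', 'c', 'a', 'e'] -> ['e', 'b', 'd', 'c', 'a']
'c': index 3 in ['e', 'b', 'd', 'c', 'a'] -> ['c', 'e', 'b', 'd', 'a']


Output: [0, 3, 1, 1, 2, 3, 1, 1, 2, 2, 4, 3]


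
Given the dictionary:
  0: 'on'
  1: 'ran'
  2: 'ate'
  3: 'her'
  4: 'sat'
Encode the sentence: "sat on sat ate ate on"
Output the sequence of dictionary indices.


Look up each word in the dictionary:
  'sat' -> 4
  'on' -> 0
  'sat' -> 4
  'ate' -> 2
  'ate' -> 2
  'on' -> 0

Encoded: [4, 0, 4, 2, 2, 0]


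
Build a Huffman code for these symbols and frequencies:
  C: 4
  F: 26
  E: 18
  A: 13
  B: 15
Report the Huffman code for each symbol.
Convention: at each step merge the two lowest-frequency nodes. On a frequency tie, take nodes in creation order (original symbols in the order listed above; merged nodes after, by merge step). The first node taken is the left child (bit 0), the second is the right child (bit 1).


Huffman tree construction:
Step 1: Merge C(4) + A(13) = 17
Step 2: Merge B(15) + (C+A)(17) = 32
Step 3: Merge E(18) + F(26) = 44
Step 4: Merge (B+(C+A))(32) + (E+F)(44) = 76
Read each symbol's code off the tree from the root (left child = 0, right child = 1).

Codes:
  C: 010 (length 3)
  F: 11 (length 2)
  E: 10 (length 2)
  A: 011 (length 3)
  B: 00 (length 2)
Average code length: 169/76 = 2.2237 bits/symbol


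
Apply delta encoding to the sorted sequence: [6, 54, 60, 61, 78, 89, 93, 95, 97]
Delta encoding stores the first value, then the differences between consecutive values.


First value: 6
Deltas:
  54 - 6 = 48
  60 - 54 = 6
  61 - 60 = 1
  78 - 61 = 17
  89 - 78 = 11
  93 - 89 = 4
  95 - 93 = 2
  97 - 95 = 2


Delta encoded: [6, 48, 6, 1, 17, 11, 4, 2, 2]


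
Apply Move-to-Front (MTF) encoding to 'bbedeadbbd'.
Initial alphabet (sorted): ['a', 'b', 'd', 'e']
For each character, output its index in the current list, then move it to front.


MTF encoding:
'b': index 1 in ['a', 'b', 'd', 'e'] -> ['b', 'a', 'd', 'e']
'b': index 0 in ['b', 'a', 'd', 'e'] -> ['b', 'a', 'd', 'e']
'e': index 3 in ['b', 'a', 'd', 'e'] -> ['e', 'b', 'a', 'd']
'd': index 3 in ['e', 'b', 'a', 'd'] -> ['d', 'e', 'b', 'a']
'e': index 1 in ['d', 'e', 'b', 'a'] -> ['e', 'd', 'b', 'a']
'a': index 3 in ['e', 'd', 'b', 'a'] -> ['a', 'e', 'd', 'b']
'd': index 2 in ['a', 'e', 'd', 'b'] -> ['d', 'a', 'e', 'b']
'b': index 3 in ['d', 'a', 'e', 'b'] -> ['b', 'd', 'a', 'e']
'b': index 0 in ['b', 'd', 'a', 'e'] -> ['b', 'd', 'a', 'e']
'd': index 1 in ['b', 'd', 'a', 'e'] -> ['d', 'b', 'a', 'e']


Output: [1, 0, 3, 3, 1, 3, 2, 3, 0, 1]


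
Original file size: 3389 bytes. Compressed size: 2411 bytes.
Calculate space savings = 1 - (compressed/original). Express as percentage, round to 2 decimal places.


ratio = compressed/original = 2411/3389 = 0.711419
savings = 1 - ratio = 1 - 0.711419 = 0.288581
as a percentage: 0.288581 * 100 = 28.86%

Space savings = 1 - 2411/3389 = 28.86%


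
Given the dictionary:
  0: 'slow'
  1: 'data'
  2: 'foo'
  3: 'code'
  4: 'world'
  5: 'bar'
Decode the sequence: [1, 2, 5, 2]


Look up each index in the dictionary:
  1 -> 'data'
  2 -> 'foo'
  5 -> 'bar'
  2 -> 'foo'

Decoded: "data foo bar foo"


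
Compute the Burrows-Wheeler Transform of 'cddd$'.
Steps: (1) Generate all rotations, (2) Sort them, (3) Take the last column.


Rotations (sorted):
  0: $cddd -> last char: d
  1: cddd$ -> last char: $
  2: d$cdd -> last char: d
  3: dd$cd -> last char: d
  4: ddd$c -> last char: c


BWT = d$ddc


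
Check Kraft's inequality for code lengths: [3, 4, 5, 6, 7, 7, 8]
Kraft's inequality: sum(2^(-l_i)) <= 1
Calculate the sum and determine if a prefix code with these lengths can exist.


Sum = 2^(-3) + 2^(-4) + 2^(-5) + 2^(-6) + 2^(-7) + 2^(-7) + 2^(-8)
    = 0.125 + 0.0625 + 0.03125 + 0.015625 + 0.0078125 + 0.0078125 + 0.00390625
    = 65/256 = 0.25390625
Since 0.25390625 <= 1, Kraft's inequality IS satisfied.
A prefix code with these lengths CAN exist.

Kraft sum = 0.25390625. Satisfied.


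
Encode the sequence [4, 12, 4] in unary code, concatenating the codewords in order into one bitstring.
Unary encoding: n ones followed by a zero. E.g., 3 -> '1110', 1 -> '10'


Encode each number as n ones followed by a terminating 0:
  4 -> 11110 (5 bits)
  12 -> 1111111111110 (13 bits)
  4 -> 11110 (5 bits)
Total length = 5 + 13 + 5 = 23 bits.

Unary([4, 12, 4]) = 11110111111111111011110 (23 bits)


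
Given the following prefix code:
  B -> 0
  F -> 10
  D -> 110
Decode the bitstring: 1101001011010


Decoding step by step:
Bits 110 -> D
Bits 10 -> F
Bits 0 -> B
Bits 10 -> F
Bits 110 -> D
Bits 10 -> F


Decoded message: DFBFDF


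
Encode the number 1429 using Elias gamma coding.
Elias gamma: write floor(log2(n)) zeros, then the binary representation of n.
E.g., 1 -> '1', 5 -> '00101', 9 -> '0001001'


num_bits = floor(log2(1429)) + 1 = 11
leading_zeros = num_bits - 1 = 10
binary(1429) = 10110010101

Elias gamma(1429) = '0000000000' + '10110010101' = 000000000010110010101 (21 bits)


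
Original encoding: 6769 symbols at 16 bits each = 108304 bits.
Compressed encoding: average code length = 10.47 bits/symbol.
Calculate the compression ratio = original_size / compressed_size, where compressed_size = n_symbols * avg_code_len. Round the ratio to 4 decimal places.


original_size = n_symbols * orig_bits = 6769 * 16 = 108304 bits
compressed_size = n_symbols * avg_code_len = 6769 * 10.47 = 70871.43 bits
ratio = original_size / compressed_size = 108304 / 70871.43 = 1.5282

Compression ratio = 1.5282


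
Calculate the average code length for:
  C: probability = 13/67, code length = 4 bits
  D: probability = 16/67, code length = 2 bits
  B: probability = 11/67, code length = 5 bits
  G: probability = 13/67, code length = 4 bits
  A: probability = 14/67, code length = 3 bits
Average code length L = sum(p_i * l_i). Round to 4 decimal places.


Weighted contributions p_i * l_i:
  C: (13/67) * 4 = 52/67
  D: (16/67) * 2 = 32/67
  B: (11/67) * 5 = 55/67
  G: (13/67) * 4 = 52/67
  A: (14/67) * 3 = 42/67
Sum = (52 + 32 + 55 + 52 + 42)/67 = 233/67

L = 233/67 = 3.4776 bits/symbol


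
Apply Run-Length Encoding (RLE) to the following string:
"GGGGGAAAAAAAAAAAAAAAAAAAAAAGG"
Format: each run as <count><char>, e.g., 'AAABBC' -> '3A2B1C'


Scanning runs left to right:
  i=0: run of 'G' x 5 -> '5G'
  i=5: run of 'A' x 22 -> '22A'
  i=27: run of 'G' x 2 -> '2G'

RLE = 5G22A2G


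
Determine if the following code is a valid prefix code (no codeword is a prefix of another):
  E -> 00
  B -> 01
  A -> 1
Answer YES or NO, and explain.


Checking each pair (does one codeword prefix another?):
  E='00' vs B='01': no prefix
  E='00' vs A='1': no prefix
  B='01' vs E='00': no prefix
  B='01' vs A='1': no prefix
  A='1' vs E='00': no prefix
  A='1' vs B='01': no prefix
No violation found over all pairs.

YES -- this is a valid prefix code. No codeword is a prefix of any other codeword.


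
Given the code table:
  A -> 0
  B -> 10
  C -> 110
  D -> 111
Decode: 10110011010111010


Decoding:
10 -> B
110 -> C
0 -> A
110 -> C
10 -> B
111 -> D
0 -> A
10 -> B


Result: BCACBDAB


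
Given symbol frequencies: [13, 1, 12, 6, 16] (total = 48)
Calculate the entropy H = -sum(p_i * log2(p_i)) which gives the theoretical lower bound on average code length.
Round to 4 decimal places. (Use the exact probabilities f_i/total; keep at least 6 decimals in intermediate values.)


Per-symbol terms -p_i * log2(p_i) with p_i = f_i/48:
  p = 13/48 = 0.270833: log2(p) = -1.884523, -p*log2(p) = 0.510392
  p = 1/48 = 0.020833: log2(p) = -5.584963, -p*log2(p) = 0.116353
  p = 12/48 = 0.250000: log2(p) = -2.000000, -p*log2(p) = 0.500000
  p = 6/48 = 0.125000: log2(p) = -3.000000, -p*log2(p) = 0.375000
  p = 16/48 = 0.333333: log2(p) = -1.584963, -p*log2(p) = 0.528321
H = 0.510392 + 0.116353 + 0.500000 + 0.375000 + 0.528321 = 2.030066

H = 2.0301 bits/symbol


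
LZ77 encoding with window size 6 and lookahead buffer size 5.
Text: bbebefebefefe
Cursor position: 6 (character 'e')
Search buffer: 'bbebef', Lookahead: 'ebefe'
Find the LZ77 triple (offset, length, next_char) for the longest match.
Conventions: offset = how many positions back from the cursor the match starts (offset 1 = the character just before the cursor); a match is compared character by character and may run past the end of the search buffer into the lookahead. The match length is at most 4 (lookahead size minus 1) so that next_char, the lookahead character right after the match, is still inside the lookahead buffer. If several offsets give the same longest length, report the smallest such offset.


Try each offset into the search buffer:
  offset=1 (pos 5, char 'f'): match length 0
  offset=2 (pos 4, char 'e'): match length 1
  offset=3 (pos 3, char 'b'): match length 0
  offset=4 (pos 2, char 'e'): match length 4
  offset=5 (pos 1, char 'b'): match length 0
  offset=6 (pos 0, char 'b'): match length 0
Longest match has length 4 at offset 4.
next_char = character at position 6 + 4 = 10 -> 'e'

Best match: offset=4, length=4 (matching 'ebef' starting at position 2)
LZ77 triple: (4, 4, 'e')


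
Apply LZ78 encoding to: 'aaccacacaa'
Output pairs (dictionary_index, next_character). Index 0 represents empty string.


LZ78 encoding steps:
Dictionary: {0: ''}
Step 1: w='' (idx 0), next='a' -> output (0, 'a'), add 'a' as idx 1
Step 2: w='a' (idx 1), next='c' -> output (1, 'c'), add 'ac' as idx 2
Step 3: w='' (idx 0), next='c' -> output (0, 'c'), add 'c' as idx 3
Step 4: w='ac' (idx 2), next='a' -> output (2, 'a'), add 'aca' as idx 4
Step 5: w='c' (idx 3), next='a' -> output (3, 'a'), add 'ca' as idx 5
Step 6: w='a' (idx 1), end of input -> output (1, '')


Encoded: [(0, 'a'), (1, 'c'), (0, 'c'), (2, 'a'), (3, 'a'), (1, '')]


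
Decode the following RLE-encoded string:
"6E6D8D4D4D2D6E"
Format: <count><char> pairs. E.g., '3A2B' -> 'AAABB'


Expanding each <count><char> pair:
  6E -> 'EEEEEE'
  6D -> 'DDDDDD'
  8D -> 'DDDDDDDD'
  4D -> 'DDDD'
  4D -> 'DDDD'
  2D -> 'DD'
  6E -> 'EEEEEE'

Decoded = EEEEEEDDDDDDDDDDDDDDDDDDDDDDDDEEEEEE


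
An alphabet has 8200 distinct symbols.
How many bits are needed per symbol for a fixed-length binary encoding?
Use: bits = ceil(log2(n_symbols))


log2(8200) = 13.0014
Bracket: 2^13 = 8192 < 8200 <= 2^14 = 16384
So ceil(log2(8200)) = 14

bits = ceil(log2(8200)) = ceil(13.0014) = 14 bits


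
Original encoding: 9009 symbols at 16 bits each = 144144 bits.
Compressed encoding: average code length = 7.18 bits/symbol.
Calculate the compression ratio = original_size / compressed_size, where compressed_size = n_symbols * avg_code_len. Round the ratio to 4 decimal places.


original_size = n_symbols * orig_bits = 9009 * 16 = 144144 bits
compressed_size = n_symbols * avg_code_len = 9009 * 7.18 = 64684.62 bits
ratio = original_size / compressed_size = 144144 / 64684.62 = 2.2284

Compression ratio = 2.2284


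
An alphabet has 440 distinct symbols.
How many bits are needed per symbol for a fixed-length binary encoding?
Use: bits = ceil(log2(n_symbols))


log2(440) = 8.7814
Bracket: 2^8 = 256 < 440 <= 2^9 = 512
So ceil(log2(440)) = 9

bits = ceil(log2(440)) = ceil(8.7814) = 9 bits


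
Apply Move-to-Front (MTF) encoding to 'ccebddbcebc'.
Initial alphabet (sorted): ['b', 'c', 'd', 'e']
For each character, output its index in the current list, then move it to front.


MTF encoding:
'c': index 1 in ['b', 'c', 'd', 'e'] -> ['c', 'b', 'd', 'e']
'c': index 0 in ['c', 'b', 'd', 'e'] -> ['c', 'b', 'd', 'e']
'e': index 3 in ['c', 'b', 'd', 'e'] -> ['e', 'c', 'b', 'd']
'b': index 2 in ['e', 'c', 'b', 'd'] -> ['b', 'e', 'c', 'd']
'd': index 3 in ['b', 'e', 'c', 'd'] -> ['d', 'b', 'e', 'c']
'd': index 0 in ['d', 'b', 'e', 'c'] -> ['d', 'b', 'e', 'c']
'b': index 1 in ['d', 'b', 'e', 'c'] -> ['b', 'd', 'e', 'c']
'c': index 3 in ['b', 'd', 'e', 'c'] -> ['c', 'b', 'd', 'e']
'e': index 3 in ['c', 'b', 'd', 'e'] -> ['e', 'c', 'b', 'd']
'b': index 2 in ['e', 'c', 'b', 'd'] -> ['b', 'e', 'c', 'd']
'c': index 2 in ['b', 'e', 'c', 'd'] -> ['c', 'b', 'e', 'd']


Output: [1, 0, 3, 2, 3, 0, 1, 3, 3, 2, 2]


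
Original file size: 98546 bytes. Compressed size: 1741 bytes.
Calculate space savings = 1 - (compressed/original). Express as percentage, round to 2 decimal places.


ratio = compressed/original = 1741/98546 = 0.017667
savings = 1 - ratio = 1 - 0.017667 = 0.982333
as a percentage: 0.982333 * 100 = 98.23%

Space savings = 1 - 1741/98546 = 98.23%


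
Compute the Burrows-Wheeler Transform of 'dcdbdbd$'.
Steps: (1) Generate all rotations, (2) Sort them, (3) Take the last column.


Rotations (sorted):
  0: $dcdbdbd -> last char: d
  1: bd$dcdbd -> last char: d
  2: bdbd$dcd -> last char: d
  3: cdbdbd$d -> last char: d
  4: d$dcdbdb -> last char: b
  5: dbd$dcdb -> last char: b
  6: dbdbd$dc -> last char: c
  7: dcdbdbd$ -> last char: $


BWT = ddddbbc$


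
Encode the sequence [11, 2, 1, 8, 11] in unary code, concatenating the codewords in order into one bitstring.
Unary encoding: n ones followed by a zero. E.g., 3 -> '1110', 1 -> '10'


Encode each number as n ones followed by a terminating 0:
  11 -> 111111111110 (12 bits)
  2 -> 110 (3 bits)
  1 -> 10 (2 bits)
  8 -> 111111110 (9 bits)
  11 -> 111111111110 (12 bits)
Total length = 12 + 3 + 2 + 9 + 12 = 38 bits.

Unary([11, 2, 1, 8, 11]) = 11111111111011010111111110111111111110 (38 bits)


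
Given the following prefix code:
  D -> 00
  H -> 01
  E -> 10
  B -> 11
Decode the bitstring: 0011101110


Decoding step by step:
Bits 00 -> D
Bits 11 -> B
Bits 10 -> E
Bits 11 -> B
Bits 10 -> E


Decoded message: DBEBE


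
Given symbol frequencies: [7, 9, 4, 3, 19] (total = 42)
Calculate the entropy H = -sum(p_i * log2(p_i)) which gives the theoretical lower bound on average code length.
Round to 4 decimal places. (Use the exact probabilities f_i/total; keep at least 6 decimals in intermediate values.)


Per-symbol terms -p_i * log2(p_i) with p_i = f_i/42:
  p = 7/42 = 0.166667: log2(p) = -2.584963, -p*log2(p) = 0.430827
  p = 9/42 = 0.214286: log2(p) = -2.222392, -p*log2(p) = 0.476227
  p = 4/42 = 0.095238: log2(p) = -3.392317, -p*log2(p) = 0.323078
  p = 3/42 = 0.071429: log2(p) = -3.807355, -p*log2(p) = 0.271954
  p = 19/42 = 0.452381: log2(p) = -1.144390, -p*log2(p) = 0.517700
H = 0.430827 + 0.476227 + 0.323078 + 0.271954 + 0.517700 = 2.019786

H = 2.0198 bits/symbol


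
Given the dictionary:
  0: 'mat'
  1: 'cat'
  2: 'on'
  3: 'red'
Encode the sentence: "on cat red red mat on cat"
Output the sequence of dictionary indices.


Look up each word in the dictionary:
  'on' -> 2
  'cat' -> 1
  'red' -> 3
  'red' -> 3
  'mat' -> 0
  'on' -> 2
  'cat' -> 1

Encoded: [2, 1, 3, 3, 0, 2, 1]


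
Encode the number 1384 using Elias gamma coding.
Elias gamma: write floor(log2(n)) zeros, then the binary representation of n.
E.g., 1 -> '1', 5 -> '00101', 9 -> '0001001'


num_bits = floor(log2(1384)) + 1 = 11
leading_zeros = num_bits - 1 = 10
binary(1384) = 10101101000

Elias gamma(1384) = '0000000000' + '10101101000' = 000000000010101101000 (21 bits)


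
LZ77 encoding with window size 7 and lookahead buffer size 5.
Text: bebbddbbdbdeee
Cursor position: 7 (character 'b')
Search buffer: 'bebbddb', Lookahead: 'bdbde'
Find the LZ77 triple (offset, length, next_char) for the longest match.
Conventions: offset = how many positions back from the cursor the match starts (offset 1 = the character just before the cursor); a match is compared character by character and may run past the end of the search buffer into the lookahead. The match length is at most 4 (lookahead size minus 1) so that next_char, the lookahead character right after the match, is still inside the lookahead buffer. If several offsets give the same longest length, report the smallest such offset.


Try each offset into the search buffer:
  offset=1 (pos 6, char 'b'): match length 1
  offset=2 (pos 5, char 'd'): match length 0
  offset=3 (pos 4, char 'd'): match length 0
  offset=4 (pos 3, char 'b'): match length 2
  offset=5 (pos 2, char 'b'): match length 1
  offset=6 (pos 1, char 'e'): match length 0
  offset=7 (pos 0, char 'b'): match length 1
Longest match has length 2 at offset 4.
next_char = character at position 7 + 2 = 9 -> 'b'

Best match: offset=4, length=2 (matching 'bd' starting at position 3)
LZ77 triple: (4, 2, 'b')


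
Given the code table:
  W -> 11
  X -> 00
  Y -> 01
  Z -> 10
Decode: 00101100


Decoding:
00 -> X
10 -> Z
11 -> W
00 -> X


Result: XZWX


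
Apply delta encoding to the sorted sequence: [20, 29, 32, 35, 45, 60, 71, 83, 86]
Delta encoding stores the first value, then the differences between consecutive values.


First value: 20
Deltas:
  29 - 20 = 9
  32 - 29 = 3
  35 - 32 = 3
  45 - 35 = 10
  60 - 45 = 15
  71 - 60 = 11
  83 - 71 = 12
  86 - 83 = 3


Delta encoded: [20, 9, 3, 3, 10, 15, 11, 12, 3]


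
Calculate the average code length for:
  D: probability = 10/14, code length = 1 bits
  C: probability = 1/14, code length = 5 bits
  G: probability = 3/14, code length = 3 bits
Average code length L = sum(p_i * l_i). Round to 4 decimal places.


Weighted contributions p_i * l_i:
  D: (10/14) * 1 = 10/14
  C: (1/14) * 5 = 5/14
  G: (3/14) * 3 = 9/14
Sum = (10 + 5 + 9)/14 = 24/14

L = 24/14 = 1.7143 bits/symbol


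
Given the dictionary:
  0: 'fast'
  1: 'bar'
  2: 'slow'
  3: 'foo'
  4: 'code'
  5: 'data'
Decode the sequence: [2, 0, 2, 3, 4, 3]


Look up each index in the dictionary:
  2 -> 'slow'
  0 -> 'fast'
  2 -> 'slow'
  3 -> 'foo'
  4 -> 'code'
  3 -> 'foo'

Decoded: "slow fast slow foo code foo"


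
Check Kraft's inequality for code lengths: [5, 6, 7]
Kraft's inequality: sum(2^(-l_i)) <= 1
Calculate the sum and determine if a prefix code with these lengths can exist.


Sum = 2^(-5) + 2^(-6) + 2^(-7)
    = 0.03125 + 0.015625 + 0.0078125
    = 7/128 = 0.0546875
Since 0.0546875 <= 1, Kraft's inequality IS satisfied.
A prefix code with these lengths CAN exist.

Kraft sum = 0.0546875. Satisfied.


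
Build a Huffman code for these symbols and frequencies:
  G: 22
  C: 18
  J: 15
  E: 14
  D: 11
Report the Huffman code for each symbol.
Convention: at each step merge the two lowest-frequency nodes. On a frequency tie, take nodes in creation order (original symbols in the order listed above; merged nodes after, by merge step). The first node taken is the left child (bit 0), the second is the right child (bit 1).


Huffman tree construction:
Step 1: Merge D(11) + E(14) = 25
Step 2: Merge J(15) + C(18) = 33
Step 3: Merge G(22) + (D+E)(25) = 47
Step 4: Merge (J+C)(33) + (G+(D+E))(47) = 80
Read each symbol's code off the tree from the root (left child = 0, right child = 1).

Codes:
  G: 10 (length 2)
  C: 01 (length 2)
  J: 00 (length 2)
  E: 111 (length 3)
  D: 110 (length 3)
Average code length: 185/80 = 2.3125 bits/symbol


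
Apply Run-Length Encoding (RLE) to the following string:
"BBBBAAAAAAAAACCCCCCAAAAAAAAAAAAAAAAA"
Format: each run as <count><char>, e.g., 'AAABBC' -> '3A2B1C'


Scanning runs left to right:
  i=0: run of 'B' x 4 -> '4B'
  i=4: run of 'A' x 9 -> '9A'
  i=13: run of 'C' x 6 -> '6C'
  i=19: run of 'A' x 17 -> '17A'

RLE = 4B9A6C17A


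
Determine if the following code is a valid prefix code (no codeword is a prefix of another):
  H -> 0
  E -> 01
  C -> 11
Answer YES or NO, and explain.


Checking each pair (does one codeword prefix another?):
  H='0' vs E='01': prefix -- VIOLATION

NO -- this is NOT a valid prefix code. H (0) is a prefix of E (01).


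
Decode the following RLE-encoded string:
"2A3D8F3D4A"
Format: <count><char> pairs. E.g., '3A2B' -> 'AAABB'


Expanding each <count><char> pair:
  2A -> 'AA'
  3D -> 'DDD'
  8F -> 'FFFFFFFF'
  3D -> 'DDD'
  4A -> 'AAAA'

Decoded = AADDDFFFFFFFFDDDAAAA


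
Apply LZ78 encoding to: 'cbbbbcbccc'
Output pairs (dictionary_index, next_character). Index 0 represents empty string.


LZ78 encoding steps:
Dictionary: {0: ''}
Step 1: w='' (idx 0), next='c' -> output (0, 'c'), add 'c' as idx 1
Step 2: w='' (idx 0), next='b' -> output (0, 'b'), add 'b' as idx 2
Step 3: w='b' (idx 2), next='b' -> output (2, 'b'), add 'bb' as idx 3
Step 4: w='b' (idx 2), next='c' -> output (2, 'c'), add 'bc' as idx 4
Step 5: w='bc' (idx 4), next='c' -> output (4, 'c'), add 'bcc' as idx 5
Step 6: w='c' (idx 1), end of input -> output (1, '')


Encoded: [(0, 'c'), (0, 'b'), (2, 'b'), (2, 'c'), (4, 'c'), (1, '')]


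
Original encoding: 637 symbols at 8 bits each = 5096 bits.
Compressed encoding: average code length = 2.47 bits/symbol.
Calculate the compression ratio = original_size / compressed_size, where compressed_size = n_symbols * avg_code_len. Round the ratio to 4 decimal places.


original_size = n_symbols * orig_bits = 637 * 8 = 5096 bits
compressed_size = n_symbols * avg_code_len = 637 * 2.47 = 1573.39 bits
ratio = original_size / compressed_size = 5096 / 1573.39 = 3.2389

Compression ratio = 3.2389
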